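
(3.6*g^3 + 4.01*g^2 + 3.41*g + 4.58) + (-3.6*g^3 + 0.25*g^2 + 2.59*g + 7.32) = 4.26*g^2 + 6.0*g + 11.9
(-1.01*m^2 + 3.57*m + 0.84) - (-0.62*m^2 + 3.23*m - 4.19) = -0.39*m^2 + 0.34*m + 5.03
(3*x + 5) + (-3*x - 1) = 4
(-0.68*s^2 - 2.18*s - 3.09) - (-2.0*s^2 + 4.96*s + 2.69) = 1.32*s^2 - 7.14*s - 5.78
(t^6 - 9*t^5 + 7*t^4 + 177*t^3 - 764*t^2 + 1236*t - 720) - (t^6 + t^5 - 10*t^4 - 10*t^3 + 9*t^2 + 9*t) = -10*t^5 + 17*t^4 + 187*t^3 - 773*t^2 + 1227*t - 720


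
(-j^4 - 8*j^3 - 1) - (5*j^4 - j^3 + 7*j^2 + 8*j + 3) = -6*j^4 - 7*j^3 - 7*j^2 - 8*j - 4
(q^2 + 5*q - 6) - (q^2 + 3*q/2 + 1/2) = 7*q/2 - 13/2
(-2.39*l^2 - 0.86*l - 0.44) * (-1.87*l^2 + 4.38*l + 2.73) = 4.4693*l^4 - 8.86*l^3 - 9.4687*l^2 - 4.275*l - 1.2012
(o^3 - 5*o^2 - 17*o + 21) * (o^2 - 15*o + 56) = o^5 - 20*o^4 + 114*o^3 - 4*o^2 - 1267*o + 1176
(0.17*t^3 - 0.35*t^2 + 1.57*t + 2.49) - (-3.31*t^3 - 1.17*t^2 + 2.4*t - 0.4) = 3.48*t^3 + 0.82*t^2 - 0.83*t + 2.89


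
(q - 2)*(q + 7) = q^2 + 5*q - 14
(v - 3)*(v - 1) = v^2 - 4*v + 3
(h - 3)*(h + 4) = h^2 + h - 12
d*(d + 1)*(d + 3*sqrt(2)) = d^3 + d^2 + 3*sqrt(2)*d^2 + 3*sqrt(2)*d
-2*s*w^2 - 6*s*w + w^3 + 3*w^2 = w*(-2*s + w)*(w + 3)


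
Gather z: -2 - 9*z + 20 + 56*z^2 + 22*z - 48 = 56*z^2 + 13*z - 30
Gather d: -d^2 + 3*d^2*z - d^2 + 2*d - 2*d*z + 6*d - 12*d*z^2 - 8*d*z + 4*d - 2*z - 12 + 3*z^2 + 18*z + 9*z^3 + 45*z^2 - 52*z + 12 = d^2*(3*z - 2) + d*(-12*z^2 - 10*z + 12) + 9*z^3 + 48*z^2 - 36*z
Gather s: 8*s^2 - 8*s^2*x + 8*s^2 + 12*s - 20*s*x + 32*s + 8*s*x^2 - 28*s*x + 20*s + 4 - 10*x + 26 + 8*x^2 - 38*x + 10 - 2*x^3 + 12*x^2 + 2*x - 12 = s^2*(16 - 8*x) + s*(8*x^2 - 48*x + 64) - 2*x^3 + 20*x^2 - 46*x + 28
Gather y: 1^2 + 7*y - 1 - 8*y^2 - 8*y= -8*y^2 - y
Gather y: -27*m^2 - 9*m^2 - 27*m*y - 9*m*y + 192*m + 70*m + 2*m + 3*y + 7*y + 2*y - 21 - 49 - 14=-36*m^2 + 264*m + y*(12 - 36*m) - 84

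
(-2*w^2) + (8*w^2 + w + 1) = 6*w^2 + w + 1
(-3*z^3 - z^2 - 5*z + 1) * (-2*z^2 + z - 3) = 6*z^5 - z^4 + 18*z^3 - 4*z^2 + 16*z - 3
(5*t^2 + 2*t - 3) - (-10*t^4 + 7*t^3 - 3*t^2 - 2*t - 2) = 10*t^4 - 7*t^3 + 8*t^2 + 4*t - 1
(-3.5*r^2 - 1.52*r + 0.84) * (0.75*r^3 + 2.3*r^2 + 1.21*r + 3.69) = -2.625*r^5 - 9.19*r^4 - 7.101*r^3 - 12.8222*r^2 - 4.5924*r + 3.0996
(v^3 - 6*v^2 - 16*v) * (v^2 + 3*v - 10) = v^5 - 3*v^4 - 44*v^3 + 12*v^2 + 160*v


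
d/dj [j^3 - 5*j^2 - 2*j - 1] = 3*j^2 - 10*j - 2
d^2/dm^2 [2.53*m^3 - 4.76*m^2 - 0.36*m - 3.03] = 15.18*m - 9.52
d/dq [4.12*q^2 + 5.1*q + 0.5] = 8.24*q + 5.1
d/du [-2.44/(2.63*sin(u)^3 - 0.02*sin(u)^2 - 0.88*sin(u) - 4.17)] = (19.2516*sin(u)^2 - 0.0976*sin(u) - 2.1472)*cos(u)/(-2.63*sin(u)^3 + 0.02*sin(u)^2 + 0.88*sin(u) + 4.17)^2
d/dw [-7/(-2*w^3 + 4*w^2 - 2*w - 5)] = 14*(-3*w^2 + 4*w - 1)/(2*w^3 - 4*w^2 + 2*w + 5)^2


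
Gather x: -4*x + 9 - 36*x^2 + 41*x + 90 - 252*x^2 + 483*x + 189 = -288*x^2 + 520*x + 288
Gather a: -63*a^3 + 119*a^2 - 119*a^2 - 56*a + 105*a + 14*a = -63*a^3 + 63*a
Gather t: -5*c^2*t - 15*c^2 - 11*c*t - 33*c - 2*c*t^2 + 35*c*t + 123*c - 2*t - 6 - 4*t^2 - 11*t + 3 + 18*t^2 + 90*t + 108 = -15*c^2 + 90*c + t^2*(14 - 2*c) + t*(-5*c^2 + 24*c + 77) + 105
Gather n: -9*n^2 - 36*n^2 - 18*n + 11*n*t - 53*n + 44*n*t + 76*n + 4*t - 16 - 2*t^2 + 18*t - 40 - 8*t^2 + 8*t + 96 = -45*n^2 + n*(55*t + 5) - 10*t^2 + 30*t + 40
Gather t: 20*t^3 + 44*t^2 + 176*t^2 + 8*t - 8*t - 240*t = 20*t^3 + 220*t^2 - 240*t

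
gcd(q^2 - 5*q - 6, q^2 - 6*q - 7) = q + 1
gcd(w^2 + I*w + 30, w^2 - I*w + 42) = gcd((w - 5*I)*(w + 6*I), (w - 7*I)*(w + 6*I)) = w + 6*I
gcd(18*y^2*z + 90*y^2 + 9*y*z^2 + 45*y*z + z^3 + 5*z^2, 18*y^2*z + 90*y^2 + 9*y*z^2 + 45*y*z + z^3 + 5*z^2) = 18*y^2*z + 90*y^2 + 9*y*z^2 + 45*y*z + z^3 + 5*z^2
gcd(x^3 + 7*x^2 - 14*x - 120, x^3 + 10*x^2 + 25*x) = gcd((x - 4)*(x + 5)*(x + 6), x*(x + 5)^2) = x + 5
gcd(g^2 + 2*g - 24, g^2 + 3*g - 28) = g - 4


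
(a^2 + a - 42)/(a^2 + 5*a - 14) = (a - 6)/(a - 2)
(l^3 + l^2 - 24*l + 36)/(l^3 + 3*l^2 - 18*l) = (l - 2)/l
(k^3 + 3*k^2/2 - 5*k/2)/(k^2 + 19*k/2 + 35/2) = k*(k - 1)/(k + 7)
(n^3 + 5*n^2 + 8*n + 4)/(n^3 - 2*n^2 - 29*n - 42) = (n^2 + 3*n + 2)/(n^2 - 4*n - 21)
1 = 1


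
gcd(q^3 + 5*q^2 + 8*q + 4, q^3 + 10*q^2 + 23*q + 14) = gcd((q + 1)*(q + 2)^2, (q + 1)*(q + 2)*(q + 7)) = q^2 + 3*q + 2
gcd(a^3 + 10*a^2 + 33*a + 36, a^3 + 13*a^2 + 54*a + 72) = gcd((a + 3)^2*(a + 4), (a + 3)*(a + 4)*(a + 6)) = a^2 + 7*a + 12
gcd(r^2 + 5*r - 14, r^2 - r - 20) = 1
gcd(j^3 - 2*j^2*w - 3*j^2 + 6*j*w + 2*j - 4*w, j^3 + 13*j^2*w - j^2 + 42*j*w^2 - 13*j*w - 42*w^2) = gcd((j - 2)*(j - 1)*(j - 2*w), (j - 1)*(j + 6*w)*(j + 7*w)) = j - 1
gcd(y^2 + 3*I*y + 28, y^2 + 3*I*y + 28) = y^2 + 3*I*y + 28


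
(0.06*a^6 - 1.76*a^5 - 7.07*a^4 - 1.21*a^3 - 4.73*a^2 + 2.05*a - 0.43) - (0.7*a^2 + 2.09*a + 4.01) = 0.06*a^6 - 1.76*a^5 - 7.07*a^4 - 1.21*a^3 - 5.43*a^2 - 0.04*a - 4.44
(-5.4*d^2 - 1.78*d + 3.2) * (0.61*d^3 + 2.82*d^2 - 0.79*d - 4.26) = -3.294*d^5 - 16.3138*d^4 + 1.1984*d^3 + 33.4342*d^2 + 5.0548*d - 13.632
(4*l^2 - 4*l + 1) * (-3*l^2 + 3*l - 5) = -12*l^4 + 24*l^3 - 35*l^2 + 23*l - 5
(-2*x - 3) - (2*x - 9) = 6 - 4*x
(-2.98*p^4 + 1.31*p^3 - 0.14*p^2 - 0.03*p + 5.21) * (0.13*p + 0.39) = -0.3874*p^5 - 0.9919*p^4 + 0.4927*p^3 - 0.0585*p^2 + 0.6656*p + 2.0319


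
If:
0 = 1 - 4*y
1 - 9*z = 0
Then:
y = 1/4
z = 1/9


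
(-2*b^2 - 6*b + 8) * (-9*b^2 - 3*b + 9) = 18*b^4 + 60*b^3 - 72*b^2 - 78*b + 72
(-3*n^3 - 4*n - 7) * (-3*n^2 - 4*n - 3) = 9*n^5 + 12*n^4 + 21*n^3 + 37*n^2 + 40*n + 21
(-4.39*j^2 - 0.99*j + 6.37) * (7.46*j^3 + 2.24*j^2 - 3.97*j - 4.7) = -32.7494*j^5 - 17.219*j^4 + 62.7309*j^3 + 38.8321*j^2 - 20.6359*j - 29.939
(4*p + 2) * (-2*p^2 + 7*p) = -8*p^3 + 24*p^2 + 14*p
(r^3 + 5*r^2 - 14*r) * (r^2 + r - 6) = r^5 + 6*r^4 - 15*r^3 - 44*r^2 + 84*r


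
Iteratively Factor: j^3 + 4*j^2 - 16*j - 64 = (j + 4)*(j^2 - 16) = (j + 4)^2*(j - 4)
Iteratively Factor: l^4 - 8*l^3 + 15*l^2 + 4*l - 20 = (l + 1)*(l^3 - 9*l^2 + 24*l - 20) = (l - 2)*(l + 1)*(l^2 - 7*l + 10) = (l - 2)^2*(l + 1)*(l - 5)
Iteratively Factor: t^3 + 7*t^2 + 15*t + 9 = (t + 3)*(t^2 + 4*t + 3) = (t + 3)^2*(t + 1)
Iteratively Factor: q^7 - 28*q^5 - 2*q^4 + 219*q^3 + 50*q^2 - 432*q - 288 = (q - 2)*(q^6 + 2*q^5 - 24*q^4 - 50*q^3 + 119*q^2 + 288*q + 144) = (q - 2)*(q + 3)*(q^5 - q^4 - 21*q^3 + 13*q^2 + 80*q + 48) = (q - 4)*(q - 2)*(q + 3)*(q^4 + 3*q^3 - 9*q^2 - 23*q - 12) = (q - 4)*(q - 2)*(q + 3)*(q + 4)*(q^3 - q^2 - 5*q - 3) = (q - 4)*(q - 2)*(q + 1)*(q + 3)*(q + 4)*(q^2 - 2*q - 3) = (q - 4)*(q - 2)*(q + 1)^2*(q + 3)*(q + 4)*(q - 3)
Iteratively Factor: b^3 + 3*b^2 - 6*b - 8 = (b + 4)*(b^2 - b - 2) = (b - 2)*(b + 4)*(b + 1)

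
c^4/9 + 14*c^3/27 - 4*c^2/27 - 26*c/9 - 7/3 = (c/3 + 1)^2*(c - 7/3)*(c + 1)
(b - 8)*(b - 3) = b^2 - 11*b + 24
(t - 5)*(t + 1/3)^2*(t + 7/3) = t^4 - 2*t^3 - 40*t^2/3 - 218*t/27 - 35/27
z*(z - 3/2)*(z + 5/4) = z^3 - z^2/4 - 15*z/8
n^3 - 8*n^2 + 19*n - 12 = (n - 4)*(n - 3)*(n - 1)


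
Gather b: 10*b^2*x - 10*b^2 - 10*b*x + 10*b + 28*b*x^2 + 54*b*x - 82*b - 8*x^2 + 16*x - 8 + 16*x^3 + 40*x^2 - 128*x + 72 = b^2*(10*x - 10) + b*(28*x^2 + 44*x - 72) + 16*x^3 + 32*x^2 - 112*x + 64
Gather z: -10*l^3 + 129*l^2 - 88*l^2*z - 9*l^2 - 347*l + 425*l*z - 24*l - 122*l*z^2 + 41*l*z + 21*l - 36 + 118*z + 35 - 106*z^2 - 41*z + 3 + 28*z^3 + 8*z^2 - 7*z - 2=-10*l^3 + 120*l^2 - 350*l + 28*z^3 + z^2*(-122*l - 98) + z*(-88*l^2 + 466*l + 70)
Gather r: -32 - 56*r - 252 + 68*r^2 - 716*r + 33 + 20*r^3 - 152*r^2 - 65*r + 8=20*r^3 - 84*r^2 - 837*r - 243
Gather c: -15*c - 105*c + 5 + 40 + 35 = 80 - 120*c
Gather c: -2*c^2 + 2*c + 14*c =-2*c^2 + 16*c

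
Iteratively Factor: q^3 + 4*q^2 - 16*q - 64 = (q + 4)*(q^2 - 16) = (q - 4)*(q + 4)*(q + 4)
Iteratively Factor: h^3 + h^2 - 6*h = (h)*(h^2 + h - 6) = h*(h + 3)*(h - 2)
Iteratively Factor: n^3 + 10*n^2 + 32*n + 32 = (n + 2)*(n^2 + 8*n + 16) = (n + 2)*(n + 4)*(n + 4)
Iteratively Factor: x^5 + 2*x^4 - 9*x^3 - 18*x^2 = (x + 2)*(x^4 - 9*x^2) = x*(x + 2)*(x^3 - 9*x) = x*(x - 3)*(x + 2)*(x^2 + 3*x) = x^2*(x - 3)*(x + 2)*(x + 3)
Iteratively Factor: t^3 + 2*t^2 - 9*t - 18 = (t + 2)*(t^2 - 9) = (t - 3)*(t + 2)*(t + 3)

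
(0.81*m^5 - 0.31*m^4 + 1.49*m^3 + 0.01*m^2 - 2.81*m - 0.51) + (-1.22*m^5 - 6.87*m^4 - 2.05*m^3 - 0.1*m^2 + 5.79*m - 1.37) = -0.41*m^5 - 7.18*m^4 - 0.56*m^3 - 0.09*m^2 + 2.98*m - 1.88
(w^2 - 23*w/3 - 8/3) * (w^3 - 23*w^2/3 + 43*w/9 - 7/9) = w^5 - 46*w^4/3 + 548*w^3/9 - 458*w^2/27 - 61*w/9 + 56/27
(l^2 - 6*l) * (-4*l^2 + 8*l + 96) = -4*l^4 + 32*l^3 + 48*l^2 - 576*l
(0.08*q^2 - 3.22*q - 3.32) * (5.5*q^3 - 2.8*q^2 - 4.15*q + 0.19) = 0.44*q^5 - 17.934*q^4 - 9.576*q^3 + 22.6742*q^2 + 13.1662*q - 0.6308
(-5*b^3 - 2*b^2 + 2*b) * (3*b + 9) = -15*b^4 - 51*b^3 - 12*b^2 + 18*b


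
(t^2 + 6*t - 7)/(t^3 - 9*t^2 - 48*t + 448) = (t - 1)/(t^2 - 16*t + 64)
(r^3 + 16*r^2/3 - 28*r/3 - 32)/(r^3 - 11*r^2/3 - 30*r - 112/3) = (3*r^2 + 10*r - 48)/(3*r^2 - 17*r - 56)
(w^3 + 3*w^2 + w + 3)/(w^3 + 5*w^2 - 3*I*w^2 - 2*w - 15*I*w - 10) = (w^2 + w*(3 + I) + 3*I)/(w^2 + w*(5 - 2*I) - 10*I)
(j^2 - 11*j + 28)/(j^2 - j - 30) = (-j^2 + 11*j - 28)/(-j^2 + j + 30)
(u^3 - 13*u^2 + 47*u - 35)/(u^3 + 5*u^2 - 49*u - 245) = (u^2 - 6*u + 5)/(u^2 + 12*u + 35)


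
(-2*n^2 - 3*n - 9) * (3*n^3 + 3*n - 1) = -6*n^5 - 9*n^4 - 33*n^3 - 7*n^2 - 24*n + 9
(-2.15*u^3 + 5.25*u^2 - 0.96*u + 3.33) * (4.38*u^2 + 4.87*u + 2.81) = -9.417*u^5 + 12.5245*u^4 + 15.3212*u^3 + 24.6627*u^2 + 13.5195*u + 9.3573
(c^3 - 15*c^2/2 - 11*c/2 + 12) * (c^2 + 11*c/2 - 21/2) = c^5 - 2*c^4 - 229*c^3/4 + 121*c^2/2 + 495*c/4 - 126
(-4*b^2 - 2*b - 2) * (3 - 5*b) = 20*b^3 - 2*b^2 + 4*b - 6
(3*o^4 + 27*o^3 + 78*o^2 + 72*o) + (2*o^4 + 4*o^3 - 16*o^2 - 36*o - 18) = 5*o^4 + 31*o^3 + 62*o^2 + 36*o - 18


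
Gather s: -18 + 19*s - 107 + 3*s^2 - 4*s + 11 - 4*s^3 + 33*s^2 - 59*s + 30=-4*s^3 + 36*s^2 - 44*s - 84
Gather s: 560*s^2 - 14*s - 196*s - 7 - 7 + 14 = 560*s^2 - 210*s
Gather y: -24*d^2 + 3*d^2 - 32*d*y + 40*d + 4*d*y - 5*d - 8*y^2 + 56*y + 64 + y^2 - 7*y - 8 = -21*d^2 + 35*d - 7*y^2 + y*(49 - 28*d) + 56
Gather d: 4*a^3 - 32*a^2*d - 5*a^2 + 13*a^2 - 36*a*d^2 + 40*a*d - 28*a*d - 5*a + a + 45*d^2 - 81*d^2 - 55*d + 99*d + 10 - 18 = 4*a^3 + 8*a^2 - 4*a + d^2*(-36*a - 36) + d*(-32*a^2 + 12*a + 44) - 8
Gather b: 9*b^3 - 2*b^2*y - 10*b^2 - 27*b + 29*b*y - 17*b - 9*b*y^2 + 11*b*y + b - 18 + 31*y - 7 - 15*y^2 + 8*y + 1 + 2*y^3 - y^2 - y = 9*b^3 + b^2*(-2*y - 10) + b*(-9*y^2 + 40*y - 43) + 2*y^3 - 16*y^2 + 38*y - 24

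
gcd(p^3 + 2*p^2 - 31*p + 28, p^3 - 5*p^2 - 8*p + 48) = p - 4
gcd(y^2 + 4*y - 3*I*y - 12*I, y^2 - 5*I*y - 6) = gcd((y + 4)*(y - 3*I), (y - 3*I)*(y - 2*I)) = y - 3*I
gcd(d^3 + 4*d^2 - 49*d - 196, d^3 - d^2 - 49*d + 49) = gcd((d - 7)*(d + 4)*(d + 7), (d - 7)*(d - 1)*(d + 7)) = d^2 - 49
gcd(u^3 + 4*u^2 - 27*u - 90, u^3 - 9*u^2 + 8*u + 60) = u - 5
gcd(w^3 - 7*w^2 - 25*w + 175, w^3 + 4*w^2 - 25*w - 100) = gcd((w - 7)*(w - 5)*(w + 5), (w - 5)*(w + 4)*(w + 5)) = w^2 - 25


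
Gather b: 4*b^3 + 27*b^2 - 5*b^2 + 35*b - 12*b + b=4*b^3 + 22*b^2 + 24*b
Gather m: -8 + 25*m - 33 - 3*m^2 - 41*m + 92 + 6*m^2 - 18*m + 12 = 3*m^2 - 34*m + 63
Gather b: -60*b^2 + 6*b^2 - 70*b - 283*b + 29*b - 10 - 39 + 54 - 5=-54*b^2 - 324*b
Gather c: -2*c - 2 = -2*c - 2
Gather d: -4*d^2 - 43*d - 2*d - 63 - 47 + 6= -4*d^2 - 45*d - 104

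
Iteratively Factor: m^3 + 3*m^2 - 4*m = (m - 1)*(m^2 + 4*m) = (m - 1)*(m + 4)*(m)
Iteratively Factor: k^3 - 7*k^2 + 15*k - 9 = (k - 3)*(k^2 - 4*k + 3) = (k - 3)^2*(k - 1)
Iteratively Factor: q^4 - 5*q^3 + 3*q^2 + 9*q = (q - 3)*(q^3 - 2*q^2 - 3*q) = (q - 3)^2*(q^2 + q) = q*(q - 3)^2*(q + 1)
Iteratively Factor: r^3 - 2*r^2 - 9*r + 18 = (r - 3)*(r^2 + r - 6) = (r - 3)*(r - 2)*(r + 3)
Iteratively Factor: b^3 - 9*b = (b - 3)*(b^2 + 3*b) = (b - 3)*(b + 3)*(b)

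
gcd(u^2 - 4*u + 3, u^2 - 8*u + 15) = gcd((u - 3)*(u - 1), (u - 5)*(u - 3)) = u - 3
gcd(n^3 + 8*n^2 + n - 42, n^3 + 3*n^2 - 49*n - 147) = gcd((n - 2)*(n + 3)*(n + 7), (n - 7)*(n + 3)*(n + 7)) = n^2 + 10*n + 21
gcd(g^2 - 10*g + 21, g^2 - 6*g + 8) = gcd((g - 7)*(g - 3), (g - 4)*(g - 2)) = 1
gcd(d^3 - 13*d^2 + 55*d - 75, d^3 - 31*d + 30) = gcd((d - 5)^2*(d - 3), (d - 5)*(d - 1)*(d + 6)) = d - 5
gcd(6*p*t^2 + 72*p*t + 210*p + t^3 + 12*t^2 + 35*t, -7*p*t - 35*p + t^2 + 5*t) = t + 5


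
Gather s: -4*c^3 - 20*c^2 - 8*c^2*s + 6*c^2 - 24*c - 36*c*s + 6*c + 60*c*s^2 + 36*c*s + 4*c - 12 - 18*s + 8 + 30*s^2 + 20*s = -4*c^3 - 14*c^2 - 14*c + s^2*(60*c + 30) + s*(2 - 8*c^2) - 4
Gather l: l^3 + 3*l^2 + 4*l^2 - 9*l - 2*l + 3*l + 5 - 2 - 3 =l^3 + 7*l^2 - 8*l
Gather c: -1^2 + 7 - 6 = 0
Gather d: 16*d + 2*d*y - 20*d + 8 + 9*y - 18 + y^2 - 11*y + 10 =d*(2*y - 4) + y^2 - 2*y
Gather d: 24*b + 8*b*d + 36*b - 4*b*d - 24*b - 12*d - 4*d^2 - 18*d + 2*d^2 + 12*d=36*b - 2*d^2 + d*(4*b - 18)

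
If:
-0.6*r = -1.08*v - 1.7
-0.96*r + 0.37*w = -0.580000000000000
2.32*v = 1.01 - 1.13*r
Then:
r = 1.93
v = -0.50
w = 3.43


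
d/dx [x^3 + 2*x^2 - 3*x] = 3*x^2 + 4*x - 3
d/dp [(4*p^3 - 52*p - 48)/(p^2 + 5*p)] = 4*(p^4 + 10*p^3 + 13*p^2 + 24*p + 60)/(p^2*(p^2 + 10*p + 25))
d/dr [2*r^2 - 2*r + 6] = 4*r - 2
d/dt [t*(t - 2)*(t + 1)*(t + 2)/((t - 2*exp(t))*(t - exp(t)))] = (-t*(1 - exp(t))*(t - 2)*(t + 1)*(t + 2)*(t - 2*exp(t)) + t*(t - 2)*(t + 1)*(t + 2)*(t - exp(t))*(2*exp(t) - 1) + (t - 2*exp(t))*(t - exp(t))*(t*(t - 2)*(t + 1) + t*(t - 2)*(t + 2) + t*(t + 1)*(t + 2) + (t - 2)*(t + 1)*(t + 2)))/((t - 2*exp(t))^2*(t - exp(t))^2)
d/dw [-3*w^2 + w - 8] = 1 - 6*w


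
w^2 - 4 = (w - 2)*(w + 2)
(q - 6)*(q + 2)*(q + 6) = q^3 + 2*q^2 - 36*q - 72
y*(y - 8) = y^2 - 8*y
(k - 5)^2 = k^2 - 10*k + 25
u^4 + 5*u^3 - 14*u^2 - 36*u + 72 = (u - 2)^2*(u + 3)*(u + 6)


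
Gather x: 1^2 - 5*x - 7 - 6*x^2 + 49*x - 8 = -6*x^2 + 44*x - 14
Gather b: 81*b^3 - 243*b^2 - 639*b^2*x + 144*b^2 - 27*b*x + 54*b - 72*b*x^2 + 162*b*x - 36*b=81*b^3 + b^2*(-639*x - 99) + b*(-72*x^2 + 135*x + 18)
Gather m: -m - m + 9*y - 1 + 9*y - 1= -2*m + 18*y - 2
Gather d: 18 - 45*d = 18 - 45*d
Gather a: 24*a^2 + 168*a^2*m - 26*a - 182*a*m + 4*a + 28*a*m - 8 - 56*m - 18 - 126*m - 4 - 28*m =a^2*(168*m + 24) + a*(-154*m - 22) - 210*m - 30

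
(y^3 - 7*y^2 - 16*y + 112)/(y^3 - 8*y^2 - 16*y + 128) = (y - 7)/(y - 8)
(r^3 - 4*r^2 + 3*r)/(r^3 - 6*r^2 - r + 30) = r*(r - 1)/(r^2 - 3*r - 10)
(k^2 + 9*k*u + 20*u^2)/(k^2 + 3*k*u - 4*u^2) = (-k - 5*u)/(-k + u)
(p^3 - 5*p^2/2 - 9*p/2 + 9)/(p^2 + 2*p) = p - 9/2 + 9/(2*p)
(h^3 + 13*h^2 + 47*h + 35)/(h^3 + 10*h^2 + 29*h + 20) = (h + 7)/(h + 4)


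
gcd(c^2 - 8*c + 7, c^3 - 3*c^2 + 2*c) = c - 1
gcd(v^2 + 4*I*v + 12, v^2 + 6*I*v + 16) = v - 2*I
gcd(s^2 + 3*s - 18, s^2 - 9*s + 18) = s - 3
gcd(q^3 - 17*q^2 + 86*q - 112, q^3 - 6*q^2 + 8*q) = q - 2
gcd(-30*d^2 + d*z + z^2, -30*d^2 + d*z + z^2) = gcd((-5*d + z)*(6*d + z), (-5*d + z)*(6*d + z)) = -30*d^2 + d*z + z^2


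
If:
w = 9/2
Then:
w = 9/2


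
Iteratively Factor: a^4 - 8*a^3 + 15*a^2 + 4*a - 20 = (a - 2)*(a^3 - 6*a^2 + 3*a + 10) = (a - 2)^2*(a^2 - 4*a - 5) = (a - 5)*(a - 2)^2*(a + 1)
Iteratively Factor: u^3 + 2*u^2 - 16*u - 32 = (u - 4)*(u^2 + 6*u + 8) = (u - 4)*(u + 2)*(u + 4)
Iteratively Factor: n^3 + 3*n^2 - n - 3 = (n + 3)*(n^2 - 1) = (n - 1)*(n + 3)*(n + 1)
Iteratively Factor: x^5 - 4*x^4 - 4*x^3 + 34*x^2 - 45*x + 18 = (x - 1)*(x^4 - 3*x^3 - 7*x^2 + 27*x - 18) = (x - 3)*(x - 1)*(x^3 - 7*x + 6) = (x - 3)*(x - 1)*(x + 3)*(x^2 - 3*x + 2) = (x - 3)*(x - 2)*(x - 1)*(x + 3)*(x - 1)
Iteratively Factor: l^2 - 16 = (l - 4)*(l + 4)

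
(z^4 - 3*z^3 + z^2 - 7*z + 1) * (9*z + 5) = 9*z^5 - 22*z^4 - 6*z^3 - 58*z^2 - 26*z + 5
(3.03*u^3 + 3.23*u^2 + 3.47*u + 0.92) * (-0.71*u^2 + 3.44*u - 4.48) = -2.1513*u^5 + 8.1299*u^4 - 4.9269*u^3 - 3.1868*u^2 - 12.3808*u - 4.1216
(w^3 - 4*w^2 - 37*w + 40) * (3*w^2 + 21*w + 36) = 3*w^5 + 9*w^4 - 159*w^3 - 801*w^2 - 492*w + 1440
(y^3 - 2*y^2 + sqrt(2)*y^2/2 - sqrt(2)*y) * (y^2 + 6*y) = y^5 + sqrt(2)*y^4/2 + 4*y^4 - 12*y^3 + 2*sqrt(2)*y^3 - 6*sqrt(2)*y^2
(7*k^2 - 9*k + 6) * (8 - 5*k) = -35*k^3 + 101*k^2 - 102*k + 48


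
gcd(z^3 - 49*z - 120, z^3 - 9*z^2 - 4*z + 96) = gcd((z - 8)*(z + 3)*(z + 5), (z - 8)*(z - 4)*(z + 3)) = z^2 - 5*z - 24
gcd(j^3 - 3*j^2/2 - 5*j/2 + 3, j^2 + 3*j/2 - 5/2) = j - 1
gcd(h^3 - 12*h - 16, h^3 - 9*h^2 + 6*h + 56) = h^2 - 2*h - 8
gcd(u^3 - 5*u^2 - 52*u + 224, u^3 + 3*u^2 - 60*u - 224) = u^2 - u - 56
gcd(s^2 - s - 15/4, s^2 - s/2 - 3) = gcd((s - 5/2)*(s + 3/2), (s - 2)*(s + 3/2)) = s + 3/2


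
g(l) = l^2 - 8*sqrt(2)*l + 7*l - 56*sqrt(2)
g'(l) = 2*l - 8*sqrt(2) + 7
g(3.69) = -81.50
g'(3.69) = 3.07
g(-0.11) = -78.71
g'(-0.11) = -4.53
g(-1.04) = -73.63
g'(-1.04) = -6.39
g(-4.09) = -44.82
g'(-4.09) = -12.49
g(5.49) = -72.74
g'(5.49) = 6.67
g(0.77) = -81.92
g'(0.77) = -2.77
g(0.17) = -79.90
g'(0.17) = -3.97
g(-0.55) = -76.52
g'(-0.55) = -5.41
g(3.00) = -83.14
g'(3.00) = 1.69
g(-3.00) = -57.25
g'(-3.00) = -10.31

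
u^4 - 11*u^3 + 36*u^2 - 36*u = u*(u - 6)*(u - 3)*(u - 2)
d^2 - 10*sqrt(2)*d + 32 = (d - 8*sqrt(2))*(d - 2*sqrt(2))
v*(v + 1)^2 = v^3 + 2*v^2 + v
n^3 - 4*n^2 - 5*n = n*(n - 5)*(n + 1)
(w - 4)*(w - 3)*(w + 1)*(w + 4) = w^4 - 2*w^3 - 19*w^2 + 32*w + 48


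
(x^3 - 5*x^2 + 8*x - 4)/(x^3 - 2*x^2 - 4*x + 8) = (x - 1)/(x + 2)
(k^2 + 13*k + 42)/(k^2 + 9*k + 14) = (k + 6)/(k + 2)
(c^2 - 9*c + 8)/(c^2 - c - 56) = (c - 1)/(c + 7)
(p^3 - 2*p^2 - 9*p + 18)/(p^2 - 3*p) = p + 1 - 6/p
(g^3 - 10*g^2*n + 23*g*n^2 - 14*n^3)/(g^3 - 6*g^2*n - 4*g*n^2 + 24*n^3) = (g^2 - 8*g*n + 7*n^2)/(g^2 - 4*g*n - 12*n^2)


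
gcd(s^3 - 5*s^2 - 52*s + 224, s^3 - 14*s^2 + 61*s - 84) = s - 4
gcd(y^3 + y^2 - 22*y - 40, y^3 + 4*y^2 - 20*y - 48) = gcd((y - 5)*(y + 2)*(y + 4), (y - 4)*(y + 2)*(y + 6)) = y + 2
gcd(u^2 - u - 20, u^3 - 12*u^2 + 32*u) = 1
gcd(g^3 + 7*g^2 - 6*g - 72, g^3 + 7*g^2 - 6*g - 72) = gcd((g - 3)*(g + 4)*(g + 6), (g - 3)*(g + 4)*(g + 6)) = g^3 + 7*g^2 - 6*g - 72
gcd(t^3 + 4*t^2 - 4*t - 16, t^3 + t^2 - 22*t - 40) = t^2 + 6*t + 8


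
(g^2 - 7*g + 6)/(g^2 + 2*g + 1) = (g^2 - 7*g + 6)/(g^2 + 2*g + 1)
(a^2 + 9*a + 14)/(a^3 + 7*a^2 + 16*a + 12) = (a + 7)/(a^2 + 5*a + 6)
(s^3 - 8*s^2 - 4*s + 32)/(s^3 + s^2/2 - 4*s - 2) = 2*(s - 8)/(2*s + 1)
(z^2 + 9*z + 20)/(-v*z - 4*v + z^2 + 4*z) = (z + 5)/(-v + z)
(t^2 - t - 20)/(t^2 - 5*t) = (t + 4)/t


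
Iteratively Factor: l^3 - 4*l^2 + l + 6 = (l - 3)*(l^2 - l - 2) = (l - 3)*(l - 2)*(l + 1)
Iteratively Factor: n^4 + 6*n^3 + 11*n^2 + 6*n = (n + 3)*(n^3 + 3*n^2 + 2*n) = (n + 2)*(n + 3)*(n^2 + n) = (n + 1)*(n + 2)*(n + 3)*(n)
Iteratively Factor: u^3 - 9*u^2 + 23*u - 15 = (u - 1)*(u^2 - 8*u + 15) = (u - 5)*(u - 1)*(u - 3)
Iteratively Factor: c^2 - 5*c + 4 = (c - 4)*(c - 1)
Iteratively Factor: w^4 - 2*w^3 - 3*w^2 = (w)*(w^3 - 2*w^2 - 3*w) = w*(w - 3)*(w^2 + w) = w*(w - 3)*(w + 1)*(w)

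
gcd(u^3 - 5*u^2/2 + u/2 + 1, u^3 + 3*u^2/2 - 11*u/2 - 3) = u^2 - 3*u/2 - 1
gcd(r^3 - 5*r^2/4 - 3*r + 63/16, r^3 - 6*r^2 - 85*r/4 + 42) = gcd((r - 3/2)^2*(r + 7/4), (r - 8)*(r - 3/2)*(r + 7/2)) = r - 3/2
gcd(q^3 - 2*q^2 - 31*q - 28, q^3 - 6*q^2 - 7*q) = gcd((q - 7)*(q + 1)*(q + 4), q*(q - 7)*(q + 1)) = q^2 - 6*q - 7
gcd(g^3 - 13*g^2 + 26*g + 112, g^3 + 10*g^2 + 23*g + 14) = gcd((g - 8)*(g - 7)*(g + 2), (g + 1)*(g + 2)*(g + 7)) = g + 2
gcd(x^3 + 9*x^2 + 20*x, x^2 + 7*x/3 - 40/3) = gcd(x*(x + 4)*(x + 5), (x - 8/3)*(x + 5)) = x + 5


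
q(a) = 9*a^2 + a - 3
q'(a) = 18*a + 1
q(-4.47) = 172.36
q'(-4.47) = -79.46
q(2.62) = 61.40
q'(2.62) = 48.16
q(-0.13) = -2.98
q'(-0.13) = -1.34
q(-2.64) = 57.09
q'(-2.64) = -46.52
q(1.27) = 12.79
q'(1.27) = 23.86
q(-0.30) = -2.49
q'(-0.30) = -4.40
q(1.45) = 17.37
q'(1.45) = 27.10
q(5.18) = 243.67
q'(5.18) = 94.24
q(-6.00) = 315.00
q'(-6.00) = -107.00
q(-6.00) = 315.00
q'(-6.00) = -107.00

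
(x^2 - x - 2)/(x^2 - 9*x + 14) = (x + 1)/(x - 7)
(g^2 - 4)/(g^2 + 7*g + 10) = (g - 2)/(g + 5)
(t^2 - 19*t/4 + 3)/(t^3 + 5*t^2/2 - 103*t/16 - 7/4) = 4*(4*t^2 - 19*t + 12)/(16*t^3 + 40*t^2 - 103*t - 28)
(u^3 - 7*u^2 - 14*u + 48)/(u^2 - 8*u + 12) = (u^2 - 5*u - 24)/(u - 6)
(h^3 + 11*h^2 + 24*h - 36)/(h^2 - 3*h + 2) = (h^2 + 12*h + 36)/(h - 2)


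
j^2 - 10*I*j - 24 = (j - 6*I)*(j - 4*I)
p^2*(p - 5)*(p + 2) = p^4 - 3*p^3 - 10*p^2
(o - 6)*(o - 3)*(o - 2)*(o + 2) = o^4 - 9*o^3 + 14*o^2 + 36*o - 72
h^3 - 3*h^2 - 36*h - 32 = (h - 8)*(h + 1)*(h + 4)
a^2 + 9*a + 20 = (a + 4)*(a + 5)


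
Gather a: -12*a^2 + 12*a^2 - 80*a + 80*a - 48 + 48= 0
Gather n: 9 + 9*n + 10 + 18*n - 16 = 27*n + 3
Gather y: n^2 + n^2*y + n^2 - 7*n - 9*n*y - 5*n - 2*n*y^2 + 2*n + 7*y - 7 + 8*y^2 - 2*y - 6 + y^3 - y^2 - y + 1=2*n^2 - 10*n + y^3 + y^2*(7 - 2*n) + y*(n^2 - 9*n + 4) - 12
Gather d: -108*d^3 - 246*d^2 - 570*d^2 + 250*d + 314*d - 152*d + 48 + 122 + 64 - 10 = -108*d^3 - 816*d^2 + 412*d + 224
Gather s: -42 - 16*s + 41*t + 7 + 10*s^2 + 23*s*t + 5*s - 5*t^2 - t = 10*s^2 + s*(23*t - 11) - 5*t^2 + 40*t - 35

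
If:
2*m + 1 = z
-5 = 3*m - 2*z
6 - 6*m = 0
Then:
No Solution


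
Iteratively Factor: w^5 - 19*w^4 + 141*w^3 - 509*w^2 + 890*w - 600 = (w - 3)*(w^4 - 16*w^3 + 93*w^2 - 230*w + 200) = (w - 5)*(w - 3)*(w^3 - 11*w^2 + 38*w - 40) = (w - 5)^2*(w - 3)*(w^2 - 6*w + 8) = (w - 5)^2*(w - 4)*(w - 3)*(w - 2)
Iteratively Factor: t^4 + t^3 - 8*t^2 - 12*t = (t - 3)*(t^3 + 4*t^2 + 4*t) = (t - 3)*(t + 2)*(t^2 + 2*t) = t*(t - 3)*(t + 2)*(t + 2)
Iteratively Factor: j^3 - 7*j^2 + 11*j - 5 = (j - 1)*(j^2 - 6*j + 5) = (j - 5)*(j - 1)*(j - 1)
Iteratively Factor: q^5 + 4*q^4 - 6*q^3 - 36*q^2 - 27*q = (q)*(q^4 + 4*q^3 - 6*q^2 - 36*q - 27) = q*(q - 3)*(q^3 + 7*q^2 + 15*q + 9) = q*(q - 3)*(q + 3)*(q^2 + 4*q + 3) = q*(q - 3)*(q + 3)^2*(q + 1)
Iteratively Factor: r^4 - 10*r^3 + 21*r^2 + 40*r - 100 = (r - 5)*(r^3 - 5*r^2 - 4*r + 20) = (r - 5)*(r + 2)*(r^2 - 7*r + 10) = (r - 5)*(r - 2)*(r + 2)*(r - 5)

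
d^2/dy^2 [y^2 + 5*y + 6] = 2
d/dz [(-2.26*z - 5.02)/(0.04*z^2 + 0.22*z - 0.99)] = (0.0904*z^2 + 0.4016*z + 3.3418)/(0.0016*z^4 + 0.0176*z^3 - 0.0308*z^2 - 0.4356*z + 0.9801)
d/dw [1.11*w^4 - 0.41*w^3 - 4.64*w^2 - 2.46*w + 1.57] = 4.44*w^3 - 1.23*w^2 - 9.28*w - 2.46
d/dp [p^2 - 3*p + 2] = 2*p - 3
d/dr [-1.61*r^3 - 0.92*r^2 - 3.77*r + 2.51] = -4.83*r^2 - 1.84*r - 3.77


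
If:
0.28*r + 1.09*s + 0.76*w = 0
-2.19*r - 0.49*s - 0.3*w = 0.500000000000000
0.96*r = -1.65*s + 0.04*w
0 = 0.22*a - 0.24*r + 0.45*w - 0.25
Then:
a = 1.09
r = -0.24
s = 0.14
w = -0.11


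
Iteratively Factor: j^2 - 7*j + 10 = (j - 2)*(j - 5)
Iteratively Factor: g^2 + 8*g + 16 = (g + 4)*(g + 4)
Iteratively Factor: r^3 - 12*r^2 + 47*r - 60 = (r - 4)*(r^2 - 8*r + 15) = (r - 5)*(r - 4)*(r - 3)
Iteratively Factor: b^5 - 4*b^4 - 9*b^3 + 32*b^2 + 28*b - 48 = (b - 4)*(b^4 - 9*b^2 - 4*b + 12) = (b - 4)*(b - 3)*(b^3 + 3*b^2 - 4) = (b - 4)*(b - 3)*(b + 2)*(b^2 + b - 2) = (b - 4)*(b - 3)*(b + 2)^2*(b - 1)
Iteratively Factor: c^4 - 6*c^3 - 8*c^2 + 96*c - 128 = (c - 2)*(c^3 - 4*c^2 - 16*c + 64) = (c - 4)*(c - 2)*(c^2 - 16) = (c - 4)^2*(c - 2)*(c + 4)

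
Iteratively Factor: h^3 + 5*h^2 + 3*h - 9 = (h - 1)*(h^2 + 6*h + 9) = (h - 1)*(h + 3)*(h + 3)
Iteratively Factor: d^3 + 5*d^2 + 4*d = (d + 1)*(d^2 + 4*d) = d*(d + 1)*(d + 4)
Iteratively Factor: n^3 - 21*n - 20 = (n + 4)*(n^2 - 4*n - 5) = (n - 5)*(n + 4)*(n + 1)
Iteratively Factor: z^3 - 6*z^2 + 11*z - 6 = (z - 3)*(z^2 - 3*z + 2) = (z - 3)*(z - 1)*(z - 2)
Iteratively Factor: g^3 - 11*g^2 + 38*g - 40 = (g - 4)*(g^2 - 7*g + 10) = (g - 5)*(g - 4)*(g - 2)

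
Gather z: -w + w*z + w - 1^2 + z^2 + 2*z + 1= z^2 + z*(w + 2)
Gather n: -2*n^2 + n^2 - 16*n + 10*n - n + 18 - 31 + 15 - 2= -n^2 - 7*n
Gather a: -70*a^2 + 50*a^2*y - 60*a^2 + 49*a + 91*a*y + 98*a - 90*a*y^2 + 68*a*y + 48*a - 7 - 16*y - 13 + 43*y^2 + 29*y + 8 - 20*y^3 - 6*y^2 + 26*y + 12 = a^2*(50*y - 130) + a*(-90*y^2 + 159*y + 195) - 20*y^3 + 37*y^2 + 39*y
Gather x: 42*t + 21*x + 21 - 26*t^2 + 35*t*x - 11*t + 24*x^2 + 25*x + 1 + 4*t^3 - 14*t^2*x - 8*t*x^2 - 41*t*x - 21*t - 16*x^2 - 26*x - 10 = 4*t^3 - 26*t^2 + 10*t + x^2*(8 - 8*t) + x*(-14*t^2 - 6*t + 20) + 12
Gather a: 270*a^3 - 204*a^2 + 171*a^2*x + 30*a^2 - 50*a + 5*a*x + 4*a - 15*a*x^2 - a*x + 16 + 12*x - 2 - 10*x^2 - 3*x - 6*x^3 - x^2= 270*a^3 + a^2*(171*x - 174) + a*(-15*x^2 + 4*x - 46) - 6*x^3 - 11*x^2 + 9*x + 14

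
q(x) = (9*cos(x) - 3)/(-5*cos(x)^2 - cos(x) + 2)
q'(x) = (-10*sin(x)*cos(x) - sin(x))*(9*cos(x) - 3)/(-5*cos(x)^2 - cos(x) + 2)^2 - 9*sin(x)/(-5*cos(x)^2 - cos(x) + 2) = 3*(15*sin(x)^2 + 10*cos(x) - 20)*sin(x)/(5*cos(x)^2 + cos(x) - 2)^2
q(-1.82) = -2.69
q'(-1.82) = 6.46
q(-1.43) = -0.99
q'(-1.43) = 3.73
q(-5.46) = -3.15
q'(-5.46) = -11.50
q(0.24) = -1.56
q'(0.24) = -0.49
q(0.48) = -1.77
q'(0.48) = -1.38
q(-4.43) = -2.91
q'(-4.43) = -7.22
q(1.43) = -0.99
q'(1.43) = -3.73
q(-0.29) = -1.58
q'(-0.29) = 0.63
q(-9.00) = 9.03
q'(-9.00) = 21.37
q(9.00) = 9.03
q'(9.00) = -21.37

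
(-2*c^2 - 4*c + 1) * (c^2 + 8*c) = -2*c^4 - 20*c^3 - 31*c^2 + 8*c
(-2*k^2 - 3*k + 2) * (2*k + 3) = -4*k^3 - 12*k^2 - 5*k + 6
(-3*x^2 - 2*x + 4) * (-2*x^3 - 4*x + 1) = 6*x^5 + 4*x^4 + 4*x^3 + 5*x^2 - 18*x + 4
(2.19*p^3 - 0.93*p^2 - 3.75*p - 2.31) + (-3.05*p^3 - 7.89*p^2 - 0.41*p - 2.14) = -0.86*p^3 - 8.82*p^2 - 4.16*p - 4.45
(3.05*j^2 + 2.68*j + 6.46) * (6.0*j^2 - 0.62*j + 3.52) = 18.3*j^4 + 14.189*j^3 + 47.8344*j^2 + 5.4284*j + 22.7392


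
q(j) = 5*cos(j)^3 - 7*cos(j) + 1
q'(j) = -15*sin(j)*cos(j)^2 + 7*sin(j)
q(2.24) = 4.15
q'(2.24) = 0.96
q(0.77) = -2.18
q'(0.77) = -0.51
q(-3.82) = 4.09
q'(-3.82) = -1.31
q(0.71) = -2.13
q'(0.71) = -1.06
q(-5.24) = -1.89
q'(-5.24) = 2.76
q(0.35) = -1.43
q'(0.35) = -2.14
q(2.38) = 4.17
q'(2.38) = -0.59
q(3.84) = 4.11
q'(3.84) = 1.16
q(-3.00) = 3.08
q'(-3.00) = 1.09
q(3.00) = 3.08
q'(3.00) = -1.09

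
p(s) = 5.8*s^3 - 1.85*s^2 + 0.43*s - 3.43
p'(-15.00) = 3970.93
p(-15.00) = -20001.13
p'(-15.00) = 3970.93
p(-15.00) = -20001.13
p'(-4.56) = 379.11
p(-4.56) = -593.81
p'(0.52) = 3.21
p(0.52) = -2.89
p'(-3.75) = 258.99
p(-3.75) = -336.92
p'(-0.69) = 11.27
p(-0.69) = -6.51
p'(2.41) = 92.57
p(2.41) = 68.05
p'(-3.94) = 285.12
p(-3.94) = -388.59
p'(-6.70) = 806.31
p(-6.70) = -1833.78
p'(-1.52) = 46.25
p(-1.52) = -28.73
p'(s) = 17.4*s^2 - 3.7*s + 0.43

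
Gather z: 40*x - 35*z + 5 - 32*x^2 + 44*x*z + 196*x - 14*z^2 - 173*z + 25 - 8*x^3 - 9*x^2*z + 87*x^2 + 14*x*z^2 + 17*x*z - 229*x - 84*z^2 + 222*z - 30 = -8*x^3 + 55*x^2 + 7*x + z^2*(14*x - 98) + z*(-9*x^2 + 61*x + 14)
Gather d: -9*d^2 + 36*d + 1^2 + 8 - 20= -9*d^2 + 36*d - 11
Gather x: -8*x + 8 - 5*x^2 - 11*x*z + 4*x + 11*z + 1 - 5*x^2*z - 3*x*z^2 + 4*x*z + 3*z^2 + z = x^2*(-5*z - 5) + x*(-3*z^2 - 7*z - 4) + 3*z^2 + 12*z + 9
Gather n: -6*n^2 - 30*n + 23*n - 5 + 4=-6*n^2 - 7*n - 1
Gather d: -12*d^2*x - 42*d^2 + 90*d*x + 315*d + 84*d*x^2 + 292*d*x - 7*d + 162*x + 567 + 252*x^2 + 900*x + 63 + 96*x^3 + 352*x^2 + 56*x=d^2*(-12*x - 42) + d*(84*x^2 + 382*x + 308) + 96*x^3 + 604*x^2 + 1118*x + 630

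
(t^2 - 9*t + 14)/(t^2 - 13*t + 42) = (t - 2)/(t - 6)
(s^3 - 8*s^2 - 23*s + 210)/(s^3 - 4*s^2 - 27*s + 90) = (s - 7)/(s - 3)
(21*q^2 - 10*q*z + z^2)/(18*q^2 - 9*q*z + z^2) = (-7*q + z)/(-6*q + z)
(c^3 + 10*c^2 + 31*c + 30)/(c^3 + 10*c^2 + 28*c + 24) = (c^2 + 8*c + 15)/(c^2 + 8*c + 12)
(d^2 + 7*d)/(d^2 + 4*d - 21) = d/(d - 3)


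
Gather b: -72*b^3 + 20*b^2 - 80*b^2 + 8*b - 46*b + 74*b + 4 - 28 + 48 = -72*b^3 - 60*b^2 + 36*b + 24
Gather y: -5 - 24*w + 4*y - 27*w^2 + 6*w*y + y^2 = -27*w^2 - 24*w + y^2 + y*(6*w + 4) - 5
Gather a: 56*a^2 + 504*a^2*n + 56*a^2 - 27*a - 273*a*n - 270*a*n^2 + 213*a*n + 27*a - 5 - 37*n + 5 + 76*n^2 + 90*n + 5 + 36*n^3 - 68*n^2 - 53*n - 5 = a^2*(504*n + 112) + a*(-270*n^2 - 60*n) + 36*n^3 + 8*n^2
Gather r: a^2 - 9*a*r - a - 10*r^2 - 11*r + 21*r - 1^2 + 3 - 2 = a^2 - a - 10*r^2 + r*(10 - 9*a)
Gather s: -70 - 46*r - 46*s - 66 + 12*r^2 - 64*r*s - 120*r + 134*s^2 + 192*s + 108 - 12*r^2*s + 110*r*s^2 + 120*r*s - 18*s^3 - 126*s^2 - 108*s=12*r^2 - 166*r - 18*s^3 + s^2*(110*r + 8) + s*(-12*r^2 + 56*r + 38) - 28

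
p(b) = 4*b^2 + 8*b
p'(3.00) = 32.00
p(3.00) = 60.00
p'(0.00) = 8.00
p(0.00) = 0.00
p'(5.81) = 54.48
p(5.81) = 181.50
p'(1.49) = 19.92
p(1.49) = 20.80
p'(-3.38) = -19.04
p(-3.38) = 18.66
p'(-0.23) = 6.16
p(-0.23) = -1.63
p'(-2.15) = -9.20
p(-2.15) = 1.29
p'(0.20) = 9.60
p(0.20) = 1.76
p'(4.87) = 46.96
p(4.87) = 133.83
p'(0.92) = 15.36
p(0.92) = 10.75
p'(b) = 8*b + 8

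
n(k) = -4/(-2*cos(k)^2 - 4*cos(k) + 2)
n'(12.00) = -2.02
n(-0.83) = 2.48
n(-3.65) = -1.01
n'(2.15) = 0.47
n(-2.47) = -1.02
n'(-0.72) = -4.04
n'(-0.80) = -6.30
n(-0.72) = 1.87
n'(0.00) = 0.00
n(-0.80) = 2.28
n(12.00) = 1.43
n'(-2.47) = -0.14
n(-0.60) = 1.50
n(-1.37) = -3.56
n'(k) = -4*(-4*sin(k)*cos(k) - 4*sin(k))/(-2*cos(k)^2 - 4*cos(k) + 2)^2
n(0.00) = 1.00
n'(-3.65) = 0.06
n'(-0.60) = -2.32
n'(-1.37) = -14.92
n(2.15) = -1.11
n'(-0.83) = -7.63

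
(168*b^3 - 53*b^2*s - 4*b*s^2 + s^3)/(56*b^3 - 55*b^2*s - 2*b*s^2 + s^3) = (-3*b + s)/(-b + s)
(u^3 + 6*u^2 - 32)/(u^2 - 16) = (u^2 + 2*u - 8)/(u - 4)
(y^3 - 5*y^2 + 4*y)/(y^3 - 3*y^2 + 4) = y*(y^2 - 5*y + 4)/(y^3 - 3*y^2 + 4)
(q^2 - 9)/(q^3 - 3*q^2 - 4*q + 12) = (q + 3)/(q^2 - 4)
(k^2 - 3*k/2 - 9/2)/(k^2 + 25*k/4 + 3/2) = 2*(2*k^2 - 3*k - 9)/(4*k^2 + 25*k + 6)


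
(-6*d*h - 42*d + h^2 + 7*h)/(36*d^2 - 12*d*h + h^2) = (-h - 7)/(6*d - h)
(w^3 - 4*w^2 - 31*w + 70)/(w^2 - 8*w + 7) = (w^2 + 3*w - 10)/(w - 1)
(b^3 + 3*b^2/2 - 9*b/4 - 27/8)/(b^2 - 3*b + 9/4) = (4*b^2 + 12*b + 9)/(2*(2*b - 3))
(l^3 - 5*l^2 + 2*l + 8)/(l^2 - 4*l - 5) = (l^2 - 6*l + 8)/(l - 5)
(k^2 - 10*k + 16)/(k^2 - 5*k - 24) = (k - 2)/(k + 3)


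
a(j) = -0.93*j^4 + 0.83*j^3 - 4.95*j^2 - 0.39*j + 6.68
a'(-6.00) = 952.17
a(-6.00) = -1553.74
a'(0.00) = -0.39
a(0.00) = 6.68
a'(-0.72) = 9.42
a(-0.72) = 3.83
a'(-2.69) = 116.67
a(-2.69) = -92.94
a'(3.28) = -137.34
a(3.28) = -126.21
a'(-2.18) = 71.57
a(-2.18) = -45.60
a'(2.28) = -54.11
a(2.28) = -35.24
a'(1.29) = -17.00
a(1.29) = -2.85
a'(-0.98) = 15.20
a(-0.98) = 0.67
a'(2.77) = -87.77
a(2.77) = -69.49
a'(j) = -3.72*j^3 + 2.49*j^2 - 9.9*j - 0.39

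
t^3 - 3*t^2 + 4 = (t - 2)^2*(t + 1)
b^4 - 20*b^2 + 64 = (b - 4)*(b - 2)*(b + 2)*(b + 4)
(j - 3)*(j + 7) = j^2 + 4*j - 21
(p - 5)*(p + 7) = p^2 + 2*p - 35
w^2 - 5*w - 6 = (w - 6)*(w + 1)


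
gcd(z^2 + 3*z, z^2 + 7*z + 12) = z + 3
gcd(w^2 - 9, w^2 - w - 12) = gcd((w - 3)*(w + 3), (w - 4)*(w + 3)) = w + 3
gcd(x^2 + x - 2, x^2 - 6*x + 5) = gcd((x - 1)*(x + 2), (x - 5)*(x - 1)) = x - 1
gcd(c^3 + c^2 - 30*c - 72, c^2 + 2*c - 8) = c + 4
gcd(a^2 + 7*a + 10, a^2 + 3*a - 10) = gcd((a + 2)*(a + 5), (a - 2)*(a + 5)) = a + 5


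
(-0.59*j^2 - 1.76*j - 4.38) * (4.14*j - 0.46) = -2.4426*j^3 - 7.015*j^2 - 17.3236*j + 2.0148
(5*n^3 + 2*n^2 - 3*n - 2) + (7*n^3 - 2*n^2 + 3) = 12*n^3 - 3*n + 1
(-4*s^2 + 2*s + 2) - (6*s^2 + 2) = -10*s^2 + 2*s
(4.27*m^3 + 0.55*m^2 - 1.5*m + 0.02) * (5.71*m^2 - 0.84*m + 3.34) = 24.3817*m^5 - 0.446299999999999*m^4 + 5.2348*m^3 + 3.2112*m^2 - 5.0268*m + 0.0668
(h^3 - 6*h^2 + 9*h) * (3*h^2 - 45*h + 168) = 3*h^5 - 63*h^4 + 465*h^3 - 1413*h^2 + 1512*h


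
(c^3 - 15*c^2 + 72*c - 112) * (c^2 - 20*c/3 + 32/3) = c^5 - 65*c^4/3 + 548*c^3/3 - 752*c^2 + 4544*c/3 - 3584/3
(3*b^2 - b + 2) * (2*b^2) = 6*b^4 - 2*b^3 + 4*b^2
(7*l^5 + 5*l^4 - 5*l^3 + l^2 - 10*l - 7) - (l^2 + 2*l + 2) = 7*l^5 + 5*l^4 - 5*l^3 - 12*l - 9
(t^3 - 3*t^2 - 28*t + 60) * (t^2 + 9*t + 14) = t^5 + 6*t^4 - 41*t^3 - 234*t^2 + 148*t + 840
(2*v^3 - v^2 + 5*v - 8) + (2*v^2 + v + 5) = 2*v^3 + v^2 + 6*v - 3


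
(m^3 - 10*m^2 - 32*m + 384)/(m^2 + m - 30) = (m^2 - 16*m + 64)/(m - 5)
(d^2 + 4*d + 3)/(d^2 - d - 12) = (d + 1)/(d - 4)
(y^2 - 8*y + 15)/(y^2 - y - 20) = (y - 3)/(y + 4)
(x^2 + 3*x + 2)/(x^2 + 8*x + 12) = (x + 1)/(x + 6)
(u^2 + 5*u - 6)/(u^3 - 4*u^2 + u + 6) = (u^2 + 5*u - 6)/(u^3 - 4*u^2 + u + 6)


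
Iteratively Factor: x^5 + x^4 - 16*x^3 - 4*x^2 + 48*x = (x + 4)*(x^4 - 3*x^3 - 4*x^2 + 12*x) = (x - 3)*(x + 4)*(x^3 - 4*x) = x*(x - 3)*(x + 4)*(x^2 - 4) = x*(x - 3)*(x - 2)*(x + 4)*(x + 2)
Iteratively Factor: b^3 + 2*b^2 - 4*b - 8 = (b + 2)*(b^2 - 4) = (b + 2)^2*(b - 2)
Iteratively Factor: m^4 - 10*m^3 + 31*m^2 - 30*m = (m - 5)*(m^3 - 5*m^2 + 6*m) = (m - 5)*(m - 2)*(m^2 - 3*m) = (m - 5)*(m - 3)*(m - 2)*(m)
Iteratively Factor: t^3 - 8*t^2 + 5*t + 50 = (t + 2)*(t^2 - 10*t + 25) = (t - 5)*(t + 2)*(t - 5)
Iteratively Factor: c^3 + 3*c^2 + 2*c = (c + 2)*(c^2 + c) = c*(c + 2)*(c + 1)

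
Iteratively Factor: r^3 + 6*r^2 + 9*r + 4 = (r + 1)*(r^2 + 5*r + 4) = (r + 1)^2*(r + 4)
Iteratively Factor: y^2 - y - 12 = (y + 3)*(y - 4)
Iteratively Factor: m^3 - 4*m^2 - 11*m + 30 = (m - 5)*(m^2 + m - 6) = (m - 5)*(m + 3)*(m - 2)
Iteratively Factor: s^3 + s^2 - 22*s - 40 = (s + 4)*(s^2 - 3*s - 10) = (s - 5)*(s + 4)*(s + 2)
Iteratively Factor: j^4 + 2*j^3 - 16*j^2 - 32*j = (j + 4)*(j^3 - 2*j^2 - 8*j) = (j - 4)*(j + 4)*(j^2 + 2*j) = j*(j - 4)*(j + 4)*(j + 2)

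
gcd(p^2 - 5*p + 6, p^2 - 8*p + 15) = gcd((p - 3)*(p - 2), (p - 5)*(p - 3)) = p - 3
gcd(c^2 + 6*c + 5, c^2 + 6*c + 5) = c^2 + 6*c + 5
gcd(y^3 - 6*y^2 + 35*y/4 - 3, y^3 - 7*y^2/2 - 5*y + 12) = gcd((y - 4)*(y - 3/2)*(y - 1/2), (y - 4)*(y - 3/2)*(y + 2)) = y^2 - 11*y/2 + 6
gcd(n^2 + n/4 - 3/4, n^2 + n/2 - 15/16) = n - 3/4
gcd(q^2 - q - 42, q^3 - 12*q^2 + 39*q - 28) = q - 7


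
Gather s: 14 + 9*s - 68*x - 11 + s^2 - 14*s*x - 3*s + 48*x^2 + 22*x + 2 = s^2 + s*(6 - 14*x) + 48*x^2 - 46*x + 5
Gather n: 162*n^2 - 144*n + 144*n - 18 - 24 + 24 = 162*n^2 - 18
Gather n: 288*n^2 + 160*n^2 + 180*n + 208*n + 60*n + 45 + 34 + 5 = 448*n^2 + 448*n + 84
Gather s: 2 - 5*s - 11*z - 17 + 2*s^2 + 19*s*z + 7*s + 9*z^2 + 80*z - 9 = 2*s^2 + s*(19*z + 2) + 9*z^2 + 69*z - 24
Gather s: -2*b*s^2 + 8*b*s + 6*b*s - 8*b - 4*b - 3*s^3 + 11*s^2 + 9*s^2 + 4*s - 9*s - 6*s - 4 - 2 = -12*b - 3*s^3 + s^2*(20 - 2*b) + s*(14*b - 11) - 6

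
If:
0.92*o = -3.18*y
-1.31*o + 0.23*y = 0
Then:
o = 0.00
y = 0.00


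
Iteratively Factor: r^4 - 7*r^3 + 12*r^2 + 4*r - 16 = (r - 4)*(r^3 - 3*r^2 + 4) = (r - 4)*(r - 2)*(r^2 - r - 2) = (r - 4)*(r - 2)*(r + 1)*(r - 2)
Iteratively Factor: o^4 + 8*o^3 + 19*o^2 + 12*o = (o + 3)*(o^3 + 5*o^2 + 4*o) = o*(o + 3)*(o^2 + 5*o + 4) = o*(o + 1)*(o + 3)*(o + 4)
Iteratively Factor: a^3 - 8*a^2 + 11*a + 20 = (a - 5)*(a^2 - 3*a - 4) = (a - 5)*(a + 1)*(a - 4)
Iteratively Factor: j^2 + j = (j + 1)*(j)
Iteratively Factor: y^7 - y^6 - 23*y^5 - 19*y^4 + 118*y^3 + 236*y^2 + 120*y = (y + 2)*(y^6 - 3*y^5 - 17*y^4 + 15*y^3 + 88*y^2 + 60*y) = (y - 5)*(y + 2)*(y^5 + 2*y^4 - 7*y^3 - 20*y^2 - 12*y) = (y - 5)*(y + 1)*(y + 2)*(y^4 + y^3 - 8*y^2 - 12*y) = (y - 5)*(y - 3)*(y + 1)*(y + 2)*(y^3 + 4*y^2 + 4*y) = (y - 5)*(y - 3)*(y + 1)*(y + 2)^2*(y^2 + 2*y) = (y - 5)*(y - 3)*(y + 1)*(y + 2)^3*(y)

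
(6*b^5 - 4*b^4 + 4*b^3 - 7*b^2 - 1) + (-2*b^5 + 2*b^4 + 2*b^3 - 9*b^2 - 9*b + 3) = 4*b^5 - 2*b^4 + 6*b^3 - 16*b^2 - 9*b + 2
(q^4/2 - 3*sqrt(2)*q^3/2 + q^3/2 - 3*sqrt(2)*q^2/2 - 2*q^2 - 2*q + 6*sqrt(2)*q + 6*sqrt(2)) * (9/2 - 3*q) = -3*q^5/2 + 3*q^4/4 + 9*sqrt(2)*q^4/2 - 9*sqrt(2)*q^3/4 + 33*q^3/4 - 99*sqrt(2)*q^2/4 - 3*q^2 - 9*q + 9*sqrt(2)*q + 27*sqrt(2)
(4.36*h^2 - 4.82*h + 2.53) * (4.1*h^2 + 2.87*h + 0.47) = 17.876*h^4 - 7.2488*h^3 - 1.4112*h^2 + 4.9957*h + 1.1891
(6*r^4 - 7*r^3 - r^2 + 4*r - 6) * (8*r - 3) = 48*r^5 - 74*r^4 + 13*r^3 + 35*r^2 - 60*r + 18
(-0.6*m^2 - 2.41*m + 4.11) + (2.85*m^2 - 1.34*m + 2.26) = 2.25*m^2 - 3.75*m + 6.37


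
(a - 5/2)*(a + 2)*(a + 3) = a^3 + 5*a^2/2 - 13*a/2 - 15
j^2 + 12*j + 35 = (j + 5)*(j + 7)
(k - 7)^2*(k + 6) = k^3 - 8*k^2 - 35*k + 294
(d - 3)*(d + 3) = d^2 - 9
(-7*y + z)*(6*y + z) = -42*y^2 - y*z + z^2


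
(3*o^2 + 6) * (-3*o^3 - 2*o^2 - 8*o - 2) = -9*o^5 - 6*o^4 - 42*o^3 - 18*o^2 - 48*o - 12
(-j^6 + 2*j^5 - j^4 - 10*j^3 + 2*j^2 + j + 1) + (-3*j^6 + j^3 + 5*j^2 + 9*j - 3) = -4*j^6 + 2*j^5 - j^4 - 9*j^3 + 7*j^2 + 10*j - 2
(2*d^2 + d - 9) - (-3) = 2*d^2 + d - 6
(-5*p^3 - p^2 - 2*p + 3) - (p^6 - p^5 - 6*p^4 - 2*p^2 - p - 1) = -p^6 + p^5 + 6*p^4 - 5*p^3 + p^2 - p + 4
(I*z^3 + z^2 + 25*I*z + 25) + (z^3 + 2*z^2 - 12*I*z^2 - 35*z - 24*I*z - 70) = z^3 + I*z^3 + 3*z^2 - 12*I*z^2 - 35*z + I*z - 45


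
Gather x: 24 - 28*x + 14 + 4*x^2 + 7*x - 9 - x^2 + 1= 3*x^2 - 21*x + 30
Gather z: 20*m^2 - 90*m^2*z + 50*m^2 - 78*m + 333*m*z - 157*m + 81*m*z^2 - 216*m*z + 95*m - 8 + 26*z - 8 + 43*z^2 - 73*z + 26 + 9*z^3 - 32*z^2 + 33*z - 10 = 70*m^2 - 140*m + 9*z^3 + z^2*(81*m + 11) + z*(-90*m^2 + 117*m - 14)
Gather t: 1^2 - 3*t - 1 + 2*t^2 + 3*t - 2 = 2*t^2 - 2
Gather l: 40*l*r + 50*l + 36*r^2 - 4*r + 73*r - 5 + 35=l*(40*r + 50) + 36*r^2 + 69*r + 30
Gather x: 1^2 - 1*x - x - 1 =-2*x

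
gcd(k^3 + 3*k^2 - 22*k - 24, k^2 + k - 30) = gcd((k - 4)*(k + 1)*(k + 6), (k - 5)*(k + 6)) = k + 6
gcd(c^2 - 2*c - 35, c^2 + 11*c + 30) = c + 5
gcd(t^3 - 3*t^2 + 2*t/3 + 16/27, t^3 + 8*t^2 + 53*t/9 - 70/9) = t - 2/3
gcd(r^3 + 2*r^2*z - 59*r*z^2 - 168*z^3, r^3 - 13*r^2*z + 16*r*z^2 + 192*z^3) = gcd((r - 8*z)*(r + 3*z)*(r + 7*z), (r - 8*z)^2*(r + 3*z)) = -r^2 + 5*r*z + 24*z^2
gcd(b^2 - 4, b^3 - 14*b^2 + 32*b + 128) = b + 2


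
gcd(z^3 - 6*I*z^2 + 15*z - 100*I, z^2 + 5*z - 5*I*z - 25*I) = z - 5*I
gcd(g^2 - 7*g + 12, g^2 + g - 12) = g - 3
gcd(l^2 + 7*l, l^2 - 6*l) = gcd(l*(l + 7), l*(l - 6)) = l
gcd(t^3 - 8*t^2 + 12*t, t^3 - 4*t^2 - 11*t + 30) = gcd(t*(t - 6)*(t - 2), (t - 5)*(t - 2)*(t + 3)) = t - 2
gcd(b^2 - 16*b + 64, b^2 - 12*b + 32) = b - 8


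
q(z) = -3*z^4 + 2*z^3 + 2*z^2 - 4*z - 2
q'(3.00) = -262.00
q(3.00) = -185.00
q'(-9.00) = 9194.00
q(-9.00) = -20945.00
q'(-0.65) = -0.77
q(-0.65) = 0.36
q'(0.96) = -5.25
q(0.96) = -4.78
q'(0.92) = -4.59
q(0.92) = -4.58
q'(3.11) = -294.49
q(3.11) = -215.58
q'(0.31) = -2.54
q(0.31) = -3.02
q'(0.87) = -3.88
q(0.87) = -4.37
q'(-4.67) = 1330.34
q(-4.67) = -1570.28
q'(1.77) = -44.67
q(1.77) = -21.17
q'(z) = -12*z^3 + 6*z^2 + 4*z - 4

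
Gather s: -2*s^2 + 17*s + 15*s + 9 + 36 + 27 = -2*s^2 + 32*s + 72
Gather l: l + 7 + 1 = l + 8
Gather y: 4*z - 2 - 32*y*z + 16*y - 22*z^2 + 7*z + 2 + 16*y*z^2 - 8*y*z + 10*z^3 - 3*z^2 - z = y*(16*z^2 - 40*z + 16) + 10*z^3 - 25*z^2 + 10*z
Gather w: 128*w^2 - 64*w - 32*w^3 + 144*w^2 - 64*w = -32*w^3 + 272*w^2 - 128*w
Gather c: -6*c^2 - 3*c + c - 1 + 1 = -6*c^2 - 2*c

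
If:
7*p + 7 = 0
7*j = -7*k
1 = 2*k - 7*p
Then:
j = 3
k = -3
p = -1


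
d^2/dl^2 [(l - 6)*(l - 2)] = 2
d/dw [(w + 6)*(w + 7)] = 2*w + 13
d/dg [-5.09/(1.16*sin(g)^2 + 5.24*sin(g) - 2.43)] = (11.8088*sin(g) + 26.6716)*cos(g)/(1.16*sin(g)^2 + 5.24*sin(g) - 2.43)^2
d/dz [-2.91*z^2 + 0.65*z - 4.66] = 0.65 - 5.82*z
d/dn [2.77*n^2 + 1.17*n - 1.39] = 5.54*n + 1.17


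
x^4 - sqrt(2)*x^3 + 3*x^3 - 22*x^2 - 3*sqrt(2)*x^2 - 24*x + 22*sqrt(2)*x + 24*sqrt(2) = (x - 4)*(x + 1)*(x + 6)*(x - sqrt(2))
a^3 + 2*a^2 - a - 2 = (a - 1)*(a + 1)*(a + 2)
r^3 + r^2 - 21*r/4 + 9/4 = (r - 3/2)*(r - 1/2)*(r + 3)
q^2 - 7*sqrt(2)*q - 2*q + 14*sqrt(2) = (q - 2)*(q - 7*sqrt(2))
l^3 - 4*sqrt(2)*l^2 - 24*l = l*(l - 6*sqrt(2))*(l + 2*sqrt(2))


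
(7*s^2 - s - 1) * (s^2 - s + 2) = 7*s^4 - 8*s^3 + 14*s^2 - s - 2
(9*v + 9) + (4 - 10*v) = 13 - v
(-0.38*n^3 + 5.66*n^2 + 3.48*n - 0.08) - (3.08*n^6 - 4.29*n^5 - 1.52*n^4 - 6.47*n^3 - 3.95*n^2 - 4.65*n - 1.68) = -3.08*n^6 + 4.29*n^5 + 1.52*n^4 + 6.09*n^3 + 9.61*n^2 + 8.13*n + 1.6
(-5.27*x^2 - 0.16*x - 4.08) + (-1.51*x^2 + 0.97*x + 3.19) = -6.78*x^2 + 0.81*x - 0.89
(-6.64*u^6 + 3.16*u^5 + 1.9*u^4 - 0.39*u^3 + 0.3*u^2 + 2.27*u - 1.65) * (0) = 0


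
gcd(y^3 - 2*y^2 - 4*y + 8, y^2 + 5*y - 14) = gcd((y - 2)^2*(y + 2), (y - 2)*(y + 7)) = y - 2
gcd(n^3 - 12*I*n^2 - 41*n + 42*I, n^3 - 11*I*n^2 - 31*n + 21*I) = n^2 - 10*I*n - 21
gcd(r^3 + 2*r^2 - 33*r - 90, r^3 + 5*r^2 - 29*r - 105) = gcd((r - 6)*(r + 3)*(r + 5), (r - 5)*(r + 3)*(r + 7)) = r + 3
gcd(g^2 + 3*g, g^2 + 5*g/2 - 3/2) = g + 3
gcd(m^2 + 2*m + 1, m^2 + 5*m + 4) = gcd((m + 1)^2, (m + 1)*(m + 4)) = m + 1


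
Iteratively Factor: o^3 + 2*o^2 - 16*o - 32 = (o - 4)*(o^2 + 6*o + 8) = (o - 4)*(o + 2)*(o + 4)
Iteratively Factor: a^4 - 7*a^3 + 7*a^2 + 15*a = (a - 3)*(a^3 - 4*a^2 - 5*a) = (a - 3)*(a + 1)*(a^2 - 5*a) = (a - 5)*(a - 3)*(a + 1)*(a)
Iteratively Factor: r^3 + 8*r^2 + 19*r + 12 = (r + 4)*(r^2 + 4*r + 3) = (r + 3)*(r + 4)*(r + 1)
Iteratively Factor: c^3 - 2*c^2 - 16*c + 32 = (c - 4)*(c^2 + 2*c - 8) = (c - 4)*(c + 4)*(c - 2)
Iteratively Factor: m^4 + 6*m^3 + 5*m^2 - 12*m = (m)*(m^3 + 6*m^2 + 5*m - 12) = m*(m + 3)*(m^2 + 3*m - 4) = m*(m - 1)*(m + 3)*(m + 4)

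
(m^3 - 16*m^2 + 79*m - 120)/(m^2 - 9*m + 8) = (m^2 - 8*m + 15)/(m - 1)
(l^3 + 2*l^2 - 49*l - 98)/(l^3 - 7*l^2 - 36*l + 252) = (l^2 + 9*l + 14)/(l^2 - 36)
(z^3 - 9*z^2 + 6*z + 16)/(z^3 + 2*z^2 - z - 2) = (z^2 - 10*z + 16)/(z^2 + z - 2)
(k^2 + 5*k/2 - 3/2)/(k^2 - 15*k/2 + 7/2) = (k + 3)/(k - 7)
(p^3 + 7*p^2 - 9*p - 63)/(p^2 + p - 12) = (p^2 + 10*p + 21)/(p + 4)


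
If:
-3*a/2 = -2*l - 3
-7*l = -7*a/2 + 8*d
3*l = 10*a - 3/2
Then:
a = -12/31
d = 693/496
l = -111/62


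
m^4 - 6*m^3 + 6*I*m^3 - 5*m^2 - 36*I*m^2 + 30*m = m*(m - 6)*(m + I)*(m + 5*I)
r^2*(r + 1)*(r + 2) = r^4 + 3*r^3 + 2*r^2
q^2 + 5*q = q*(q + 5)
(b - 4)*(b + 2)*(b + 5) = b^3 + 3*b^2 - 18*b - 40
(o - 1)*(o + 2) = o^2 + o - 2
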